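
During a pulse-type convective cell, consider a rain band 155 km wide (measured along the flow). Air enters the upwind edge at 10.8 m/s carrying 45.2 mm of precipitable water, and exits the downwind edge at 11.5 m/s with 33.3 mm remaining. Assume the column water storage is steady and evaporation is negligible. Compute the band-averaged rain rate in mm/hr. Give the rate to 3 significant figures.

R ≈ 2.44 mm/hr

Column moisture flux per unit crosswind length is F = V × PW.
Inflow: F_in = 10.8 × 45.2 = 488.16 mm·m/s
Outflow: F_out = 11.5 × 33.3 = 382.95 mm·m/s
Steady-state rate R = (F_in − F_out)/L = (488.16 − 382.95) / 155000 m = 6.788e-04 mm/s.
R = 6.788e-04 × 3600 = 2.44 mm/hr.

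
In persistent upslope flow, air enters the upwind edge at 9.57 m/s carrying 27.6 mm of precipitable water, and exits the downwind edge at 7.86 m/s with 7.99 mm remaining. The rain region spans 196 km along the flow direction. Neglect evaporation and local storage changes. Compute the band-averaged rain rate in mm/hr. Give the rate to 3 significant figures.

R ≈ 3.70 mm/hr

Column moisture flux per unit crosswind length is F = V × PW.
Inflow: F_in = 9.57 × 27.6 = 264.132 mm·m/s
Outflow: F_out = 7.86 × 7.99 = 62.8014 mm·m/s
Steady-state rate R = (F_in − F_out)/L = (264.132 − 62.8014) / 196000 m = 1.027e-03 mm/s.
R = 1.027e-03 × 3600 = 3.70 mm/hr.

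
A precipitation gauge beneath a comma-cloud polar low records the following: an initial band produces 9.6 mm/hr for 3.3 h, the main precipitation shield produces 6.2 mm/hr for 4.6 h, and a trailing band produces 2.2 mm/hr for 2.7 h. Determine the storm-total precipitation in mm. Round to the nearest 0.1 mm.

total ≈ 66.1 mm

Total = Σ Rᵢ Δtᵢ = 9.6 × 3.3 + 6.2 × 4.6 + 2.2 × 2.7
      = 31.68 + 28.52 + 5.94 = 66.1 mm.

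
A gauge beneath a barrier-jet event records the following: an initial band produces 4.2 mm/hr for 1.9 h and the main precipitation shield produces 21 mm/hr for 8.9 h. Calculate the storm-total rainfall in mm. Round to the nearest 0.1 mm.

Total = Σ Rᵢ Δtᵢ = 4.2 × 1.9 + 21 × 8.9
      = 7.98 + 186.9 = 194.9 mm.

total ≈ 194.9 mm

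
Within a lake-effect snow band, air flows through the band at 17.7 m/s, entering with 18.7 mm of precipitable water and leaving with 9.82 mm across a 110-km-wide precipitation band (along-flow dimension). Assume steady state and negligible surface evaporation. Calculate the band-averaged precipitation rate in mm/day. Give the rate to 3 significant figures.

R ≈ 123 mm/day

Column moisture flux per unit crosswind length is F = V × PW.
Inflow: F_in = 17.7 × 18.7 = 330.99 mm·m/s
Outflow: F_out = 17.7 × 9.82 = 173.814 mm·m/s
Steady-state rate R = (F_in − F_out)/L = (330.99 − 173.814) / 110000 m = 1.429e-03 mm/s.
R = 1.429e-03 × 3600 × 24 = 123 mm/day.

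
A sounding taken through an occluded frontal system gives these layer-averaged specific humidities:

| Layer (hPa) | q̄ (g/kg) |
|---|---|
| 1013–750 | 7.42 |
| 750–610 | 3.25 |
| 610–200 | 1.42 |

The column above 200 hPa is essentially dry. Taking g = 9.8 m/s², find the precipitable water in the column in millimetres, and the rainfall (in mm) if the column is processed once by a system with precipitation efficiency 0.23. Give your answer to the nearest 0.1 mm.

Precipitable water is the column-integrated vapour mass per unit area: PW = (1/g) Σ q̄ Δp, with q in kg/kg and Δp in Pa (1 kg/m² of water = 1 mm).
Layer 1013–750 hPa: Δp = 263 hPa = 26300 Pa, q̄ = 0.00742 kg/kg → 0.00742 × 26300 / 9.8 = 19.91 mm
Layer 750–610 hPa: Δp = 140 hPa = 14000 Pa, q̄ = 0.00325 kg/kg → 0.00325 × 14000 / 9.8 = 4.64 mm
Layer 610–200 hPa: Δp = 410 hPa = 41000 Pa, q̄ = 0.00142 kg/kg → 0.00142 × 41000 / 9.8 = 5.94 mm
PW = 19.91 + 4.64 + 5.94 = 30.49 ≈ 30.5 mm.
Rainfall = ε × PW = 0.23 × 30.5 = 7.0 mm.

PW ≈ 30.5 mm; rainfall ≈ 7.0 mm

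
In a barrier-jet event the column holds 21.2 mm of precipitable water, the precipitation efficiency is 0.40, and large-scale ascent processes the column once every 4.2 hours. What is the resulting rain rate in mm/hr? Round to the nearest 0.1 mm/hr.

R ≈ 2.0 mm/hr

Each overturning extracts ε × PW = 0.40 × 21.2 = 8.48 mm.
Rate = ε·PW / τ = 8.48 / 4.2 h = 2.0 mm/hr.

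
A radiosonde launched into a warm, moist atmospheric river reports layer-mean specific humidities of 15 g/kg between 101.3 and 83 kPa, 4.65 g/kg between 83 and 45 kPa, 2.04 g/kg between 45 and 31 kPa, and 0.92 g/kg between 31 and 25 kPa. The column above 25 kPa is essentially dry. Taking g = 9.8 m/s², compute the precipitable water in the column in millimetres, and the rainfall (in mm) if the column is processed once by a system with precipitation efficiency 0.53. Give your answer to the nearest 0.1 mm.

Precipitable water is the column-integrated vapour mass per unit area: PW = (1/g) Σ q̄ Δp, with q in kg/kg and Δp in Pa (1 kg/m² of water = 1 mm).
Layer 101.3–83 kPa: Δp = 183 hPa = 18300 Pa, q̄ = 0.015 kg/kg → 0.015 × 18300 / 9.8 = 28.01 mm
Layer 83–45 kPa: Δp = 380 hPa = 38000 Pa, q̄ = 0.00465 kg/kg → 0.00465 × 38000 / 9.8 = 18.03 mm
Layer 45–31 kPa: Δp = 140 hPa = 14000 Pa, q̄ = 0.00204 kg/kg → 0.00204 × 14000 / 9.8 = 2.91 mm
Layer 31–25 kPa: Δp = 60 hPa = 6000 Pa, q̄ = 0.00092 kg/kg → 0.00092 × 6000 / 9.8 = 0.56 mm
PW = 28.01 + 18.03 + 2.91 + 0.56 = 49.51 ≈ 49.5 mm.
Rainfall = ε × PW = 0.53 × 49.5 = 26.2 mm.

PW ≈ 49.5 mm; rainfall ≈ 26.2 mm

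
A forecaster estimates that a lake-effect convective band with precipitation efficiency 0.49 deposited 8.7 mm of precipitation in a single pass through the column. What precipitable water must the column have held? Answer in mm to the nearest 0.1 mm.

PW = precipitation / ε = 8.7 / 0.49 = 17.8 mm.

PW ≈ 17.8 mm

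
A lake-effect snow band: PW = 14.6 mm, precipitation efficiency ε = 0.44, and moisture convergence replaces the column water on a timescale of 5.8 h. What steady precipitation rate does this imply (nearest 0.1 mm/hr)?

R ≈ 1.1 mm/hr

Each overturning extracts ε × PW = 0.44 × 14.6 = 6.424 mm.
Rate = ε·PW / τ = 6.424 / 5.8 h = 1.1 mm/hr.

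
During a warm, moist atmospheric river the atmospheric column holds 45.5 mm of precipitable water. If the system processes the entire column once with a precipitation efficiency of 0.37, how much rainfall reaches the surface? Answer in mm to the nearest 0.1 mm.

rainfall ≈ 16.8 mm

Rainfall = ε × PW = 0.37 × 45.5 = 16.8 mm.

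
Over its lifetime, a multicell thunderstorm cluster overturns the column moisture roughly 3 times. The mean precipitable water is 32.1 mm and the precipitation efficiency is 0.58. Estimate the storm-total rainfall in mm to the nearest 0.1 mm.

rainfall ≈ 55.9 mm

Each cycle deposits ε × PW = 0.58 × 32.1 = 18.618 mm.
Over 3 cycles: 3 × 18.618 = 55.9 mm.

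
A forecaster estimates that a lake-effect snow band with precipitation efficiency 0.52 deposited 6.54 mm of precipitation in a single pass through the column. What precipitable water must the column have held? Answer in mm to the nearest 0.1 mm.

PW ≈ 12.6 mm

PW = precipitation / ε = 6.54 / 0.52 = 12.6 mm.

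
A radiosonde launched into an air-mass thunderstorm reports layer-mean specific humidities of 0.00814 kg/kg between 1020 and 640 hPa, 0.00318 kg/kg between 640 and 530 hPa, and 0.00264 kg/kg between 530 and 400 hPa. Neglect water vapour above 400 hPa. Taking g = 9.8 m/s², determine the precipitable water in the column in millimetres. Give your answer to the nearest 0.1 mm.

Precipitable water is the column-integrated vapour mass per unit area: PW = (1/g) Σ q̄ Δp, with q in kg/kg and Δp in Pa (1 kg/m² of water = 1 mm).
Layer 1020–640 hPa: Δp = 380 hPa = 38000 Pa, q̄ = 0.00814 kg/kg → 0.00814 × 38000 / 9.8 = 31.56 mm
Layer 640–530 hPa: Δp = 110 hPa = 11000 Pa, q̄ = 0.00318 kg/kg → 0.00318 × 11000 / 9.8 = 3.57 mm
Layer 530–400 hPa: Δp = 130 hPa = 13000 Pa, q̄ = 0.00264 kg/kg → 0.00264 × 13000 / 9.8 = 3.50 mm
PW = 31.56 + 3.57 + 3.50 = 38.63 ≈ 38.6 mm.

PW ≈ 38.6 mm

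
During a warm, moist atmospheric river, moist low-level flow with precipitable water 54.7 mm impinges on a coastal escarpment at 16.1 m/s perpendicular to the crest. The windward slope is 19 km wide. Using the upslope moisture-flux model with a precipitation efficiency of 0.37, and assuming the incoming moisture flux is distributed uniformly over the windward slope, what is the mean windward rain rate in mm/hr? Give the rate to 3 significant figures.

R ≈ 61.7 mm/hr

Incoming column moisture flux per unit ridge length: F = V × PW = 16.1 × 54.7 = 880.67 mm·m/s.
Spread over the 19 km slope with efficiency ε = 0.37: R = ε·F/W = 0.37 × 880.67 / 19000 m = 1.715e-02 mm/s.
R = 1.715e-02 × 3600 = 61.7 mm/hr.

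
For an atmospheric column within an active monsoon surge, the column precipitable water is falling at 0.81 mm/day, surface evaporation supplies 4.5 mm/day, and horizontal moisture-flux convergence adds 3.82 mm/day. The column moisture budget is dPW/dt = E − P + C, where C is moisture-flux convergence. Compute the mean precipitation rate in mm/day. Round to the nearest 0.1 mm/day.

P ≈ 9.1 mm/day

dPW/dt = -0.81 mm/day.
P = E + C − dPW/dt = 4.5 + (3.82) − (-0.81) = 9.1 mm/day.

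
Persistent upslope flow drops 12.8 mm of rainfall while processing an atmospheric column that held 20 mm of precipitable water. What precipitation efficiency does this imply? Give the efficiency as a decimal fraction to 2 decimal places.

ε = rainfall / PW = 12.8 / 20 = 0.64.

ε ≈ 0.64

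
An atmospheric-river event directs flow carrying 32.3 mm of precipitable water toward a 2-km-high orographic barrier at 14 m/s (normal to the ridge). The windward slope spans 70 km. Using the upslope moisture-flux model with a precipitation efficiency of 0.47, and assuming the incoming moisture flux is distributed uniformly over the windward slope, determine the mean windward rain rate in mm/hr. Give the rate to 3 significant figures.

R ≈ 10.9 mm/hr

Incoming column moisture flux per unit ridge length: F = V × PW = 14 × 32.3 = 452.2 mm·m/s.
Spread over the 70 km slope with efficiency ε = 0.47: R = ε·F/W = 0.47 × 452.2 / 70000 m = 3.036e-03 mm/s.
R = 3.036e-03 × 3600 = 10.9 mm/hr.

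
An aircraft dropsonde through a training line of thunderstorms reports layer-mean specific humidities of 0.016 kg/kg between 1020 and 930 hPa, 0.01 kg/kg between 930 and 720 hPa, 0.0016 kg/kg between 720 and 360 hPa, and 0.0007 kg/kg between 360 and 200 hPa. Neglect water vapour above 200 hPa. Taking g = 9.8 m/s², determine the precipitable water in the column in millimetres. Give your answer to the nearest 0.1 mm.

Precipitable water is the column-integrated vapour mass per unit area: PW = (1/g) Σ q̄ Δp, with q in kg/kg and Δp in Pa (1 kg/m² of water = 1 mm).
Layer 1020–930 hPa: Δp = 90 hPa = 9000 Pa, q̄ = 0.016 kg/kg → 0.016 × 9000 / 9.8 = 14.69 mm
Layer 930–720 hPa: Δp = 210 hPa = 21000 Pa, q̄ = 0.01 kg/kg → 0.01 × 21000 / 9.8 = 21.43 mm
Layer 720–360 hPa: Δp = 360 hPa = 36000 Pa, q̄ = 0.0016 kg/kg → 0.0016 × 36000 / 9.8 = 5.88 mm
Layer 360–200 hPa: Δp = 160 hPa = 16000 Pa, q̄ = 0.0007 kg/kg → 0.0007 × 16000 / 9.8 = 1.14 mm
PW = 14.69 + 21.43 + 5.88 + 1.14 = 43.14 ≈ 43.1 mm.

PW ≈ 43.1 mm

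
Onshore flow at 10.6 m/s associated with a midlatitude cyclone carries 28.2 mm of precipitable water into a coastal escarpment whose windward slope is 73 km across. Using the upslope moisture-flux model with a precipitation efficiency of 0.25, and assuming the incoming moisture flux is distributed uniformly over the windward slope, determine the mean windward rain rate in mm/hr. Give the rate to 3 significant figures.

Incoming column moisture flux per unit ridge length: F = V × PW = 10.6 × 28.2 = 298.92 mm·m/s.
Spread over the 73 km slope with efficiency ε = 0.25: R = ε·F/W = 0.25 × 298.92 / 73000 m = 1.024e-03 mm/s.
R = 1.024e-03 × 3600 = 3.69 mm/hr.

R ≈ 3.69 mm/hr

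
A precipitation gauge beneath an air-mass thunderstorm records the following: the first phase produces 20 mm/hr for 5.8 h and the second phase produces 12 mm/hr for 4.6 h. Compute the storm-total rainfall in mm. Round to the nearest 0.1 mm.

Total = Σ Rᵢ Δtᵢ = 20 × 5.8 + 12 × 4.6
      = 116 + 55.2 = 171.2 mm.

total ≈ 171.2 mm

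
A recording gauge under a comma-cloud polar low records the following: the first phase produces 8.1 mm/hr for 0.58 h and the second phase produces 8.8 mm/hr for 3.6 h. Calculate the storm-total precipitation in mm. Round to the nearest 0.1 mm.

Total = Σ Rᵢ Δtᵢ = 8.1 × 0.58 + 8.8 × 3.6
      = 4.698 + 31.68 = 36.4 mm.

total ≈ 36.4 mm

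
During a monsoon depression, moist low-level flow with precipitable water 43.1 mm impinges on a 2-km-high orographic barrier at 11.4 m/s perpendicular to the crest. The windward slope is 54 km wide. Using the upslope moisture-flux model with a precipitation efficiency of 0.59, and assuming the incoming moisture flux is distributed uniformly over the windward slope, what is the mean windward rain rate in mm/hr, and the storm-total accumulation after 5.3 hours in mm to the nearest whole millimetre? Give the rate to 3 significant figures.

R ≈ 19.3 mm/hr; total ≈ 102 mm

Incoming column moisture flux per unit ridge length: F = V × PW = 11.4 × 43.1 = 491.34 mm·m/s.
Spread over the 54 km slope with efficiency ε = 0.59: R = ε·F/W = 0.59 × 491.34 / 54000 m = 5.368e-03 mm/s.
R = 5.368e-03 × 3600 = 19.3 mm/hr.
Over 5.3 h: total = 19.3 × 5.3 = 102.29 ≈ 102 mm.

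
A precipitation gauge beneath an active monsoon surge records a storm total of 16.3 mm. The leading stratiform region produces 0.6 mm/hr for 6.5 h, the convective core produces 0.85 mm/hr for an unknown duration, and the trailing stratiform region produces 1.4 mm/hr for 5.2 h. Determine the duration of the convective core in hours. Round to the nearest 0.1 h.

Known phases: 0.6 × 6.5 + 1.4 × 5.2 = 3.9 + 7.28 = 11.18 mm.
Remaining depth = 16.3 − 11.18 = 5.12 mm.
Duration = 5.12 / 0.85 = 6.0 h.

duration ≈ 6.0 h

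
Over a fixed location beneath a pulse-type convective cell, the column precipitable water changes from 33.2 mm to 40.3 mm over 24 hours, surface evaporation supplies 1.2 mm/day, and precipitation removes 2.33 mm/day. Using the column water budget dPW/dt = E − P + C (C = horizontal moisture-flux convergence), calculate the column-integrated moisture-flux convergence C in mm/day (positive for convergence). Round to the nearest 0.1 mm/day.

dPW/dt = (40.3 − 33.2) mm / (24/24 day) = +7.100 mm/day.
C = dPW/dt − E + P = (+7.100) − 1.2 + 2.33 = 8.2 mm/day.

C ≈ 8.2 mm/day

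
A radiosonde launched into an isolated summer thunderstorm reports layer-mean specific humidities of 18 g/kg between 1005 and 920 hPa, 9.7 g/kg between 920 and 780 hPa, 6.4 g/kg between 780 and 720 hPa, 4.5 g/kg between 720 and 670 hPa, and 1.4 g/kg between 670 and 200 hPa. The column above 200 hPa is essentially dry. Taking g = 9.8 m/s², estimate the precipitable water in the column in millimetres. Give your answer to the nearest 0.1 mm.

PW ≈ 42.4 mm

Precipitable water is the column-integrated vapour mass per unit area: PW = (1/g) Σ q̄ Δp, with q in kg/kg and Δp in Pa (1 kg/m² of water = 1 mm).
Layer 1005–920 hPa: Δp = 85 hPa = 8500 Pa, q̄ = 0.018 kg/kg → 0.018 × 8500 / 9.8 = 15.61 mm
Layer 920–780 hPa: Δp = 140 hPa = 14000 Pa, q̄ = 0.0097 kg/kg → 0.0097 × 14000 / 9.8 = 13.86 mm
Layer 780–720 hPa: Δp = 60 hPa = 6000 Pa, q̄ = 0.0064 kg/kg → 0.0064 × 6000 / 9.8 = 3.92 mm
Layer 720–670 hPa: Δp = 50 hPa = 5000 Pa, q̄ = 0.0045 kg/kg → 0.0045 × 5000 / 9.8 = 2.30 mm
Layer 670–200 hPa: Δp = 470 hPa = 47000 Pa, q̄ = 0.0014 kg/kg → 0.0014 × 47000 / 9.8 = 6.71 mm
PW = 15.61 + 13.86 + 3.92 + 2.30 + 6.71 = 42.40 ≈ 42.4 mm.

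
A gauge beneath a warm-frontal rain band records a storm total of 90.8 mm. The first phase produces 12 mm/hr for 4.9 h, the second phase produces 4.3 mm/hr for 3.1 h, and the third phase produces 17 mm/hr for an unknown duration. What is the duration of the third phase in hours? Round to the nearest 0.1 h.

duration ≈ 1.1 h

Known phases: 12 × 4.9 + 4.3 × 3.1 = 58.8 + 13.33 = 72.13 mm.
Remaining depth = 90.8 − 72.13 = 18.67 mm.
Duration = 18.67 / 17 = 1.1 h.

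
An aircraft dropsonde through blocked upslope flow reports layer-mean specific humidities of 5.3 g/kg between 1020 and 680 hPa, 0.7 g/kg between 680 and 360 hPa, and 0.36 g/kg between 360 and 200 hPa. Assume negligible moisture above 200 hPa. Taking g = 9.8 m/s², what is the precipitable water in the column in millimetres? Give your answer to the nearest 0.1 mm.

PW ≈ 21.3 mm

Precipitable water is the column-integrated vapour mass per unit area: PW = (1/g) Σ q̄ Δp, with q in kg/kg and Δp in Pa (1 kg/m² of water = 1 mm).
Layer 1020–680 hPa: Δp = 340 hPa = 34000 Pa, q̄ = 0.0053 kg/kg → 0.0053 × 34000 / 9.8 = 18.39 mm
Layer 680–360 hPa: Δp = 320 hPa = 32000 Pa, q̄ = 0.0007 kg/kg → 0.0007 × 32000 / 9.8 = 2.29 mm
Layer 360–200 hPa: Δp = 160 hPa = 16000 Pa, q̄ = 0.00036 kg/kg → 0.00036 × 16000 / 9.8 = 0.59 mm
PW = 18.39 + 2.29 + 0.59 = 21.27 ≈ 21.3 mm.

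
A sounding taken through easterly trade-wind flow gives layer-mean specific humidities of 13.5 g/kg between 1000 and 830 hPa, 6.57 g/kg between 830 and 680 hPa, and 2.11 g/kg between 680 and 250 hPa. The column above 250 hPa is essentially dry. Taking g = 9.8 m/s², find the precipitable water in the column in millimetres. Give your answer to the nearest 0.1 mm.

Precipitable water is the column-integrated vapour mass per unit area: PW = (1/g) Σ q̄ Δp, with q in kg/kg and Δp in Pa (1 kg/m² of water = 1 mm).
Layer 1000–830 hPa: Δp = 170 hPa = 17000 Pa, q̄ = 0.0135 kg/kg → 0.0135 × 17000 / 9.8 = 23.42 mm
Layer 830–680 hPa: Δp = 150 hPa = 15000 Pa, q̄ = 0.00657 kg/kg → 0.00657 × 15000 / 9.8 = 10.06 mm
Layer 680–250 hPa: Δp = 430 hPa = 43000 Pa, q̄ = 0.00211 kg/kg → 0.00211 × 43000 / 9.8 = 9.26 mm
PW = 23.42 + 10.06 + 9.26 = 42.74 ≈ 42.7 mm.

PW ≈ 42.7 mm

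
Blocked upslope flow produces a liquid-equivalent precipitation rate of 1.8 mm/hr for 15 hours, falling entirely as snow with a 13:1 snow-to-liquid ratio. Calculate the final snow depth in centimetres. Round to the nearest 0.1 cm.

snow depth ≈ 35.1 cm

Liquid-equivalent depth = 1.8 × 15 = 27 mm.
Snow depth = 27 mm × 13 = 351 mm = 35.1 cm.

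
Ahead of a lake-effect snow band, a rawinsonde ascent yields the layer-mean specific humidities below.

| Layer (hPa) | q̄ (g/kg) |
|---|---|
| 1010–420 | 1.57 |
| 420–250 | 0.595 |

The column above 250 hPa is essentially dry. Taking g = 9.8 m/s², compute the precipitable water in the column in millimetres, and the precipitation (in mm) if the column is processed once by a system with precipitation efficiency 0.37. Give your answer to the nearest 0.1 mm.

Precipitable water is the column-integrated vapour mass per unit area: PW = (1/g) Σ q̄ Δp, with q in kg/kg and Δp in Pa (1 kg/m² of water = 1 mm).
Layer 1010–420 hPa: Δp = 590 hPa = 59000 Pa, q̄ = 0.00157 kg/kg → 0.00157 × 59000 / 9.8 = 9.45 mm
Layer 420–250 hPa: Δp = 170 hPa = 17000 Pa, q̄ = 0.000595 kg/kg → 0.000595 × 17000 / 9.8 = 1.03 mm
PW = 9.45 + 1.03 = 10.48 ≈ 10.5 mm.
Precipitation = ε × PW = 0.37 × 10.5 = 3.9 mm.

PW ≈ 10.5 mm; precipitation ≈ 3.9 mm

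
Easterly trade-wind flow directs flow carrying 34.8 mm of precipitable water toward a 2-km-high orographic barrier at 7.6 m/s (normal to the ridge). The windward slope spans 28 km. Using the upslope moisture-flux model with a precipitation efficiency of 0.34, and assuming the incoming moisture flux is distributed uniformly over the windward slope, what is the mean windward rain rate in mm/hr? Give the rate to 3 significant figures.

Incoming column moisture flux per unit ridge length: F = V × PW = 7.6 × 34.8 = 264.48 mm·m/s.
Spread over the 28 km slope with efficiency ε = 0.34: R = ε·F/W = 0.34 × 264.48 / 28000 m = 3.212e-03 mm/s.
R = 3.212e-03 × 3600 = 11.6 mm/hr.

R ≈ 11.6 mm/hr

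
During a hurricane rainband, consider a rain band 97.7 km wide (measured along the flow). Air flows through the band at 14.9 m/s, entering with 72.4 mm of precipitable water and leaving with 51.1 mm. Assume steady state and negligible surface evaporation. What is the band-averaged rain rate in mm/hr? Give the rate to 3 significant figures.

R ≈ 11.7 mm/hr

Column moisture flux per unit crosswind length is F = V × PW.
Inflow: F_in = 14.9 × 72.4 = 1078.76 mm·m/s
Outflow: F_out = 14.9 × 51.1 = 761.39 mm·m/s
Steady-state rate R = (F_in − F_out)/L = (1078.76 − 761.39) / 97700 m = 3.248e-03 mm/s.
R = 3.248e-03 × 3600 = 11.7 mm/hr.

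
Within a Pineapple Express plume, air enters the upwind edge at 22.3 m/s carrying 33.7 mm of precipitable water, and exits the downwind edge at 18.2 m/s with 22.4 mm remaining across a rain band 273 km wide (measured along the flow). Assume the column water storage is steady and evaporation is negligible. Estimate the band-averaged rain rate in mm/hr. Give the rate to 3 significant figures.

Column moisture flux per unit crosswind length is F = V × PW.
Inflow: F_in = 22.3 × 33.7 = 751.51 mm·m/s
Outflow: F_out = 18.2 × 22.4 = 407.68 mm·m/s
Steady-state rate R = (F_in − F_out)/L = (751.51 − 407.68) / 273000 m = 1.259e-03 mm/s.
R = 1.259e-03 × 3600 = 4.53 mm/hr.

R ≈ 4.53 mm/hr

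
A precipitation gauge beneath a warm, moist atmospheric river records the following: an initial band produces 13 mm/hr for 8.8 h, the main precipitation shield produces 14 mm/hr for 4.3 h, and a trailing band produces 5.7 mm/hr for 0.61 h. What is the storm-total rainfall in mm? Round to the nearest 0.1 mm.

total ≈ 178.1 mm

Total = Σ Rᵢ Δtᵢ = 13 × 8.8 + 14 × 4.3 + 5.7 × 0.61
      = 114.4 + 60.2 + 3.477 = 178.1 mm.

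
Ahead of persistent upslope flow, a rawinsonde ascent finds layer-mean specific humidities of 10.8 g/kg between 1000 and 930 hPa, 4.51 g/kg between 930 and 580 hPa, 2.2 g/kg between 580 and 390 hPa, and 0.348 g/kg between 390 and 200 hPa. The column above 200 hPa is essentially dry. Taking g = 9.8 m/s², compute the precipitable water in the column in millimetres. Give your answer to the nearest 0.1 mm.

Precipitable water is the column-integrated vapour mass per unit area: PW = (1/g) Σ q̄ Δp, with q in kg/kg and Δp in Pa (1 kg/m² of water = 1 mm).
Layer 1000–930 hPa: Δp = 70 hPa = 7000 Pa, q̄ = 0.0108 kg/kg → 0.0108 × 7000 / 9.8 = 7.71 mm
Layer 930–580 hPa: Δp = 350 hPa = 35000 Pa, q̄ = 0.00451 kg/kg → 0.00451 × 35000 / 9.8 = 16.11 mm
Layer 580–390 hPa: Δp = 190 hPa = 19000 Pa, q̄ = 0.0022 kg/kg → 0.0022 × 19000 / 9.8 = 4.27 mm
Layer 390–200 hPa: Δp = 190 hPa = 19000 Pa, q̄ = 0.000348 kg/kg → 0.000348 × 19000 / 9.8 = 0.67 mm
PW = 7.71 + 16.11 + 4.27 + 0.67 = 28.76 ≈ 28.8 mm.

PW ≈ 28.8 mm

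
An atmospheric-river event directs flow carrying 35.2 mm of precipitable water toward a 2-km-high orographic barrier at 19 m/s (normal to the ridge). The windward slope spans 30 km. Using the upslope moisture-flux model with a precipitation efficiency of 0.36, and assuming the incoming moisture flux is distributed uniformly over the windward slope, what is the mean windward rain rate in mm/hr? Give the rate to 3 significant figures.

R ≈ 28.9 mm/hr

Incoming column moisture flux per unit ridge length: F = V × PW = 19 × 35.2 = 668.8 mm·m/s.
Spread over the 30 km slope with efficiency ε = 0.36: R = ε·F/W = 0.36 × 668.8 / 30000 m = 8.026e-03 mm/s.
R = 8.026e-03 × 3600 = 28.9 mm/hr.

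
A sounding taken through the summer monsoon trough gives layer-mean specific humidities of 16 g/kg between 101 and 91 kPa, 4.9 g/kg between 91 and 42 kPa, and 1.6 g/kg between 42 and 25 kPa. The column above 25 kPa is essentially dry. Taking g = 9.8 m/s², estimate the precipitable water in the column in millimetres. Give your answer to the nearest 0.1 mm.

PW ≈ 43.6 mm

Precipitable water is the column-integrated vapour mass per unit area: PW = (1/g) Σ q̄ Δp, with q in kg/kg and Δp in Pa (1 kg/m² of water = 1 mm).
Layer 101–91 kPa: Δp = 100 hPa = 10000 Pa, q̄ = 0.016 kg/kg → 0.016 × 10000 / 9.8 = 16.33 mm
Layer 91–42 kPa: Δp = 490 hPa = 49000 Pa, q̄ = 0.0049 kg/kg → 0.0049 × 49000 / 9.8 = 24.50 mm
Layer 42–25 kPa: Δp = 170 hPa = 17000 Pa, q̄ = 0.0016 kg/kg → 0.0016 × 17000 / 9.8 = 2.78 mm
PW = 16.33 + 24.50 + 2.78 = 43.61 ≈ 43.6 mm.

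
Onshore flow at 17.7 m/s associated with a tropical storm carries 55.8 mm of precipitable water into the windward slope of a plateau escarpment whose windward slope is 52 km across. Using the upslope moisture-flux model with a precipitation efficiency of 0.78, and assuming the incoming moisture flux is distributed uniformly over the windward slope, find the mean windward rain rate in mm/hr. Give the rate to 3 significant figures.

Incoming column moisture flux per unit ridge length: F = V × PW = 17.7 × 55.8 = 987.66 mm·m/s.
Spread over the 52 km slope with efficiency ε = 0.78: R = ε·F/W = 0.78 × 987.66 / 52000 m = 1.481e-02 mm/s.
R = 1.481e-02 × 3600 = 53.3 mm/hr.

R ≈ 53.3 mm/hr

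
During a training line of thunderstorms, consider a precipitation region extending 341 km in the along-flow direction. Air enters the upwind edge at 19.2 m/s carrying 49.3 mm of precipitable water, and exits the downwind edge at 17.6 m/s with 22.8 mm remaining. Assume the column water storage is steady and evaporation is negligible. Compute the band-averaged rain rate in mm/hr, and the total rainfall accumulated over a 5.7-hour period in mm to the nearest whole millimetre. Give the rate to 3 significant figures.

Column moisture flux per unit crosswind length is F = V × PW.
Inflow: F_in = 19.2 × 49.3 = 946.56 mm·m/s
Outflow: F_out = 17.6 × 22.8 = 401.28 mm·m/s
Steady-state rate R = (F_in − F_out)/L = (946.56 − 401.28) / 341000 m = 1.599e-03 mm/s.
R = 1.599e-03 × 3600 = 5.76 mm/hr.
Over 5.7 h: total = 5.76 × 5.7 = 32.832 ≈ 33 mm.

R ≈ 5.76 mm/hr; total ≈ 33 mm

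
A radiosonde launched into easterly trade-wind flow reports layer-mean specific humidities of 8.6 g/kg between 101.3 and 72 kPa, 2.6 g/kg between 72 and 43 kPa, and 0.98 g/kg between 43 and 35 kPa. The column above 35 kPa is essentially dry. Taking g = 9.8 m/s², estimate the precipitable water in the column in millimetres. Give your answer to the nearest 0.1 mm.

Precipitable water is the column-integrated vapour mass per unit area: PW = (1/g) Σ q̄ Δp, with q in kg/kg and Δp in Pa (1 kg/m² of water = 1 mm).
Layer 101.3–72 kPa: Δp = 293 hPa = 29300 Pa, q̄ = 0.0086 kg/kg → 0.0086 × 29300 / 9.8 = 25.71 mm
Layer 72–43 kPa: Δp = 290 hPa = 29000 Pa, q̄ = 0.0026 kg/kg → 0.0026 × 29000 / 9.8 = 7.69 mm
Layer 43–35 kPa: Δp = 80 hPa = 8000 Pa, q̄ = 0.00098 kg/kg → 0.00098 × 8000 / 9.8 = 0.80 mm
PW = 25.71 + 7.69 + 0.80 = 34.20 ≈ 34.2 mm.

PW ≈ 34.2 mm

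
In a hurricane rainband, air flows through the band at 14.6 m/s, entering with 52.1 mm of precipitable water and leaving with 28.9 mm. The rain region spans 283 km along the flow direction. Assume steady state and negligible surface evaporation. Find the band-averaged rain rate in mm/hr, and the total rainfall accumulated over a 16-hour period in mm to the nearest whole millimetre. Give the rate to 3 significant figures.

Column moisture flux per unit crosswind length is F = V × PW.
Inflow: F_in = 14.6 × 52.1 = 760.66 mm·m/s
Outflow: F_out = 14.6 × 28.9 = 421.94 mm·m/s
Steady-state rate R = (F_in − F_out)/L = (760.66 − 421.94) / 283000 m = 1.197e-03 mm/s.
R = 1.197e-03 × 3600 = 4.31 mm/hr.
Over 16 h: total = 4.31 × 16 = 68.96 ≈ 69 mm.

R ≈ 4.31 mm/hr; total ≈ 69 mm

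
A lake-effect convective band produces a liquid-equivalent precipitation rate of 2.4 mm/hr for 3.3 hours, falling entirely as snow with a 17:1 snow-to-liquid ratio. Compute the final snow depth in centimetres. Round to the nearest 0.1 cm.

snow depth ≈ 13.5 cm

Liquid-equivalent depth = 2.4 × 3.3 = 7.92 mm.
Snow depth = 7.92 mm × 17 = 134.64 mm = 13.5 cm.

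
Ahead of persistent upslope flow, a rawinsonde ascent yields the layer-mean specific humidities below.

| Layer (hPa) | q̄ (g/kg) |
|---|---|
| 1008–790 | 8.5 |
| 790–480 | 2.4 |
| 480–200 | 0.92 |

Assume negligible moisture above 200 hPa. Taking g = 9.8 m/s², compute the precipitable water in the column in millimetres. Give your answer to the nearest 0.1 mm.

Precipitable water is the column-integrated vapour mass per unit area: PW = (1/g) Σ q̄ Δp, with q in kg/kg and Δp in Pa (1 kg/m² of water = 1 mm).
Layer 1008–790 hPa: Δp = 218 hPa = 21800 Pa, q̄ = 0.0085 kg/kg → 0.0085 × 21800 / 9.8 = 18.91 mm
Layer 790–480 hPa: Δp = 310 hPa = 31000 Pa, q̄ = 0.0024 kg/kg → 0.0024 × 31000 / 9.8 = 7.59 mm
Layer 480–200 hPa: Δp = 280 hPa = 28000 Pa, q̄ = 0.00092 kg/kg → 0.00092 × 28000 / 9.8 = 2.63 mm
PW = 18.91 + 7.59 + 2.63 = 29.13 ≈ 29.1 mm.

PW ≈ 29.1 mm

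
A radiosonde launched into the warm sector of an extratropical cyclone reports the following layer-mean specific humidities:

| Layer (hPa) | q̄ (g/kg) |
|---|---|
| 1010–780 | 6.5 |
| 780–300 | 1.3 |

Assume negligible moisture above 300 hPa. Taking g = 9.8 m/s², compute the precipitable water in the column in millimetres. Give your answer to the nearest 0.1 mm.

PW ≈ 21.6 mm

Precipitable water is the column-integrated vapour mass per unit area: PW = (1/g) Σ q̄ Δp, with q in kg/kg and Δp in Pa (1 kg/m² of water = 1 mm).
Layer 1010–780 hPa: Δp = 230 hPa = 23000 Pa, q̄ = 0.0065 kg/kg → 0.0065 × 23000 / 9.8 = 15.26 mm
Layer 780–300 hPa: Δp = 480 hPa = 48000 Pa, q̄ = 0.0013 kg/kg → 0.0013 × 48000 / 9.8 = 6.37 mm
PW = 15.26 + 6.37 = 21.63 ≈ 21.6 mm.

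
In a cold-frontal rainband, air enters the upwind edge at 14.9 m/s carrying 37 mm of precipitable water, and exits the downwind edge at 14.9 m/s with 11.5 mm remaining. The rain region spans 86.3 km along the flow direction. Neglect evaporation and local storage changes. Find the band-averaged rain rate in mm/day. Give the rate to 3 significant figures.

R ≈ 380 mm/day

Column moisture flux per unit crosswind length is F = V × PW.
Inflow: F_in = 14.9 × 37 = 551.3 mm·m/s
Outflow: F_out = 14.9 × 11.5 = 171.35 mm·m/s
Steady-state rate R = (F_in − F_out)/L = (551.3 − 171.35) / 86300 m = 4.403e-03 mm/s.
R = 4.403e-03 × 3600 × 24 = 380 mm/day.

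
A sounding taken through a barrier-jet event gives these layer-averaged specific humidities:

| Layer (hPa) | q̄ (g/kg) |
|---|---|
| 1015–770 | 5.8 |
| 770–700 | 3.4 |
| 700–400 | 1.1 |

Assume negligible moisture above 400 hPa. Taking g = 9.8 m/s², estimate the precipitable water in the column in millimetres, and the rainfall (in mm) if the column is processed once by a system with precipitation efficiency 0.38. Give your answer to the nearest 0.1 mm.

Precipitable water is the column-integrated vapour mass per unit area: PW = (1/g) Σ q̄ Δp, with q in kg/kg and Δp in Pa (1 kg/m² of water = 1 mm).
Layer 1015–770 hPa: Δp = 245 hPa = 24500 Pa, q̄ = 0.0058 kg/kg → 0.0058 × 24500 / 9.8 = 14.50 mm
Layer 770–700 hPa: Δp = 70 hPa = 7000 Pa, q̄ = 0.0034 kg/kg → 0.0034 × 7000 / 9.8 = 2.43 mm
Layer 700–400 hPa: Δp = 300 hPa = 30000 Pa, q̄ = 0.0011 kg/kg → 0.0011 × 30000 / 9.8 = 3.37 mm
PW = 14.50 + 2.43 + 3.37 = 20.30 ≈ 20.3 mm.
Rainfall = ε × PW = 0.38 × 20.3 = 7.7 mm.

PW ≈ 20.3 mm; rainfall ≈ 7.7 mm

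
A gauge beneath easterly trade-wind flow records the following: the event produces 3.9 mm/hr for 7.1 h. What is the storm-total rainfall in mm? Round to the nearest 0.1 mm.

Total = Σ Rᵢ Δtᵢ = 3.9 × 7.1
      = 27.69 = 27.7 mm.

total ≈ 27.7 mm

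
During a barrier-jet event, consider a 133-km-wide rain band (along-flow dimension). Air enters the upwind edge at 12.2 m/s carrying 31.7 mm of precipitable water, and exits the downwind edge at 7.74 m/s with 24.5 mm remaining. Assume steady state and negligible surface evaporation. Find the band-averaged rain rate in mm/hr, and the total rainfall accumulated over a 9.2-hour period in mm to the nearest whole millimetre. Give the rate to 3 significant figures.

R ≈ 5.34 mm/hr; total ≈ 49 mm

Column moisture flux per unit crosswind length is F = V × PW.
Inflow: F_in = 12.2 × 31.7 = 386.74 mm·m/s
Outflow: F_out = 7.74 × 24.5 = 189.63 mm·m/s
Steady-state rate R = (F_in − F_out)/L = (386.74 − 189.63) / 133000 m = 1.482e-03 mm/s.
R = 1.482e-03 × 3600 = 5.34 mm/hr.
Over 9.2 h: total = 5.34 × 9.2 = 49.128 ≈ 49 mm.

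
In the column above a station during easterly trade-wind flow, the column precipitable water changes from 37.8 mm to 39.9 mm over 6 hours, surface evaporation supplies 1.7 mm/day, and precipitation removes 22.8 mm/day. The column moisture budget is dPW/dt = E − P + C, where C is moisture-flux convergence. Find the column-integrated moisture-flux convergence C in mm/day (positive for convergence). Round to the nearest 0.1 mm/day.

C ≈ 29.5 mm/day

dPW/dt = (39.9 − 37.8) mm / (6/24 day) = +8.400 mm/day.
C = dPW/dt − E + P = (+8.400) − 1.7 + 22.8 = 29.5 mm/day.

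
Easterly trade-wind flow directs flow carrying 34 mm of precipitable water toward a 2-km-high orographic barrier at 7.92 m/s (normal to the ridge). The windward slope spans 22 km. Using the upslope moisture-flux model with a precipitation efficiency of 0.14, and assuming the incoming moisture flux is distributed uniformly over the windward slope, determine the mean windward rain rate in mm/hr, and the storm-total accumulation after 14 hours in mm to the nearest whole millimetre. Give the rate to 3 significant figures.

R ≈ 6.17 mm/hr; total ≈ 86 mm

Incoming column moisture flux per unit ridge length: F = V × PW = 7.92 × 34 = 269.28 mm·m/s.
Spread over the 22 km slope with efficiency ε = 0.14: R = ε·F/W = 0.14 × 269.28 / 22000 m = 1.714e-03 mm/s.
R = 1.714e-03 × 3600 = 6.17 mm/hr.
Over 14 h: total = 6.17 × 14 = 86.38 ≈ 86 mm.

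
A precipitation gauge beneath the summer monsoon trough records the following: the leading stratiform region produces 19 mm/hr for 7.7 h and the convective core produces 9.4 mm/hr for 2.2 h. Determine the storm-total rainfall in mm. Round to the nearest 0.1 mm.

Total = Σ Rᵢ Δtᵢ = 19 × 7.7 + 9.4 × 2.2
      = 146.3 + 20.68 = 167.0 mm.

total ≈ 167.0 mm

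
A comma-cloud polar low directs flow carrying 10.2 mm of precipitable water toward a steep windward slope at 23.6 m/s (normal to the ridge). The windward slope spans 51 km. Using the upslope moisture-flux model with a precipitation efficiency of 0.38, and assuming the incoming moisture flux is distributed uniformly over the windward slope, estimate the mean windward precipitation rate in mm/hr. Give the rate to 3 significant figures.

Incoming column moisture flux per unit ridge length: F = V × PW = 23.6 × 10.2 = 240.72 mm·m/s.
Spread over the 51 km slope with efficiency ε = 0.38: R = ε·F/W = 0.38 × 240.72 / 51000 m = 1.794e-03 mm/s.
R = 1.794e-03 × 3600 = 6.46 mm/hr.

R ≈ 6.46 mm/hr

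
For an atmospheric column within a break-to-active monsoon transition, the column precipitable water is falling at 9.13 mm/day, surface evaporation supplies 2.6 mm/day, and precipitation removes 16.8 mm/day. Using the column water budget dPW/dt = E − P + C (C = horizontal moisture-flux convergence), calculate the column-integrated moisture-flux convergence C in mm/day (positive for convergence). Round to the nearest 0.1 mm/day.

dPW/dt = -9.13 mm/day.
C = dPW/dt − E + P = (-9.13) − 2.6 + 16.8 = 5.1 mm/day.

C ≈ 5.1 mm/day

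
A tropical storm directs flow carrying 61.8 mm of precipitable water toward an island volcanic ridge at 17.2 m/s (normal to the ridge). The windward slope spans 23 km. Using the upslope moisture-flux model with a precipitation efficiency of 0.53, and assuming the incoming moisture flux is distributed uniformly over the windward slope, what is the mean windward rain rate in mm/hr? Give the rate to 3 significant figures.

Incoming column moisture flux per unit ridge length: F = V × PW = 17.2 × 61.8 = 1062.96 mm·m/s.
Spread over the 23 km slope with efficiency ε = 0.53: R = ε·F/W = 0.53 × 1062.96 / 23000 m = 2.449e-02 mm/s.
R = 2.449e-02 × 3600 = 88.2 mm/hr.

R ≈ 88.2 mm/hr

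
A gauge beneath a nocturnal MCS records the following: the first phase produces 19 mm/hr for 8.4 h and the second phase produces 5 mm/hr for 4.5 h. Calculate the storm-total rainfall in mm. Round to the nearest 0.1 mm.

Total = Σ Rᵢ Δtᵢ = 19 × 8.4 + 5 × 4.5
      = 159.6 + 22.5 = 182.1 mm.

total ≈ 182.1 mm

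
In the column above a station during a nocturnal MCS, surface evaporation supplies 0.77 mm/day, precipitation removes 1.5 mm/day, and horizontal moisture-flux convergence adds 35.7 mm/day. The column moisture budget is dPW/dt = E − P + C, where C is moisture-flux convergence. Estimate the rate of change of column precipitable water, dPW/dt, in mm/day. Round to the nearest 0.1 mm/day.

dPW/dt ≈ 35.0 mm/day

dPW/dt = E − P + C = 0.77 − 1.5 + (35.7) = 35.0 mm/day.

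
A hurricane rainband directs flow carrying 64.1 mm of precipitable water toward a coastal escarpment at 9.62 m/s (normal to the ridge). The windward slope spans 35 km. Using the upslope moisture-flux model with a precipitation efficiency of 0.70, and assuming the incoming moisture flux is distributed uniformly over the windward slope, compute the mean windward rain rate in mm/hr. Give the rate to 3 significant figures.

Incoming column moisture flux per unit ridge length: F = V × PW = 9.62 × 64.1 = 616.642 mm·m/s.
Spread over the 35 km slope with efficiency ε = 0.70: R = ε·F/W = 0.70 × 616.642 / 35000 m = 1.233e-02 mm/s.
R = 1.233e-02 × 3600 = 44.4 mm/hr.

R ≈ 44.4 mm/hr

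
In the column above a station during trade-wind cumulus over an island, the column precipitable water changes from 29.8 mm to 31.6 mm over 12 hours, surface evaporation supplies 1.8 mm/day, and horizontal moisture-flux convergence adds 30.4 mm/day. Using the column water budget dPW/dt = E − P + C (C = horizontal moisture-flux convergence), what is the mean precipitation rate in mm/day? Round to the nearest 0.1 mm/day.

dPW/dt = (31.6 − 29.8) mm / (12/24 day) = +3.600 mm/day.
P = E + C − dPW/dt = 1.8 + (30.4) − (+3.600) = 28.6 mm/day.

P ≈ 28.6 mm/day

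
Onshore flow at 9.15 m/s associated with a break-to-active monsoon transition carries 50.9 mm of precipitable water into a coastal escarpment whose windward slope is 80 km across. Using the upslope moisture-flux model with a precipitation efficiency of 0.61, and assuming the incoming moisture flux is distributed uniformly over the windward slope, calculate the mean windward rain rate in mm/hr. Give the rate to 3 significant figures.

R ≈ 12.8 mm/hr

Incoming column moisture flux per unit ridge length: F = V × PW = 9.15 × 50.9 = 465.735 mm·m/s.
Spread over the 80 km slope with efficiency ε = 0.61: R = ε·F/W = 0.61 × 465.735 / 80000 m = 3.551e-03 mm/s.
R = 3.551e-03 × 3600 = 12.8 mm/hr.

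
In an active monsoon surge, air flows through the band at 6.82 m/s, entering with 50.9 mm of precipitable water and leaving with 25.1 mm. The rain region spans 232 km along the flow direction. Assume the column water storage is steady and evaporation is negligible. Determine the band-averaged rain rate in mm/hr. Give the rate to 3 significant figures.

Column moisture flux per unit crosswind length is F = V × PW.
Inflow: F_in = 6.82 × 50.9 = 347.138 mm·m/s
Outflow: F_out = 6.82 × 25.1 = 171.182 mm·m/s
Steady-state rate R = (F_in − F_out)/L = (347.138 − 171.182) / 232000 m = 7.584e-04 mm/s.
R = 7.584e-04 × 3600 = 2.73 mm/hr.

R ≈ 2.73 mm/hr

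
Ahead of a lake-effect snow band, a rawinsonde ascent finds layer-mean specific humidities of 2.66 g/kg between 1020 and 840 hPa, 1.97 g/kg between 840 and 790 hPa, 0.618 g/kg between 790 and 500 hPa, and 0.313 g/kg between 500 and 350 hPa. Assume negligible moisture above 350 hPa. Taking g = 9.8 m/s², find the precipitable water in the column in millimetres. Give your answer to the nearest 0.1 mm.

PW ≈ 8.2 mm

Precipitable water is the column-integrated vapour mass per unit area: PW = (1/g) Σ q̄ Δp, with q in kg/kg and Δp in Pa (1 kg/m² of water = 1 mm).
Layer 1020–840 hPa: Δp = 180 hPa = 18000 Pa, q̄ = 0.00266 kg/kg → 0.00266 × 18000 / 9.8 = 4.89 mm
Layer 840–790 hPa: Δp = 50 hPa = 5000 Pa, q̄ = 0.00197 kg/kg → 0.00197 × 5000 / 9.8 = 1.01 mm
Layer 790–500 hPa: Δp = 290 hPa = 29000 Pa, q̄ = 0.000618 kg/kg → 0.000618 × 29000 / 9.8 = 1.83 mm
Layer 500–350 hPa: Δp = 150 hPa = 15000 Pa, q̄ = 0.000313 kg/kg → 0.000313 × 15000 / 9.8 = 0.48 mm
PW = 4.89 + 1.01 + 1.83 + 0.48 = 8.21 ≈ 8.2 mm.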